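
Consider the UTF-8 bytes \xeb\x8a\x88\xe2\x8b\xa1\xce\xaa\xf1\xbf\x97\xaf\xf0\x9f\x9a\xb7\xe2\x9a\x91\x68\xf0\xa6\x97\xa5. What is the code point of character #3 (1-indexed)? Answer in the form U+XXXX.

U+03AA

Offset 0: leading byte 0xEB = 11101011 → 3-byte char #1 = EB 8A 88.
Offset 3: leading byte 0xE2 = 11100010 → 3-byte char #2 = E2 8B A1.
Offset 6: leading byte 0xCE = 11001110 → 2-byte char #3 = CE AA.
Leading byte 0xCE = 11001110 matches 110xxxxx → 2-byte sequence.
Byte 1: 0xCE = 11001110, payload 01110 (5 bits).
Byte 2: 0xAA = 10101010 (10xxxxxx ✓), payload 101010.
Concatenate: 01110101010 = 0x3AA (11 bits → U+03AA).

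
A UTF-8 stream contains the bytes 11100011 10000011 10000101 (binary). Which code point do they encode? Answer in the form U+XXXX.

U+30C5

Leading byte 0xE3 = 11100011 matches 1110xxxx → 3-byte sequence.
Byte 1: 0xE3 = 11100011, payload 0011 (4 bits).
Byte 2: 0x83 = 10000011 (10xxxxxx ✓), payload 000011.
Byte 3: 0x85 = 10000101 (10xxxxxx ✓), payload 000101.
Concatenate: 0011000011000101 = 0x30C5 (16 bits → U+30C5).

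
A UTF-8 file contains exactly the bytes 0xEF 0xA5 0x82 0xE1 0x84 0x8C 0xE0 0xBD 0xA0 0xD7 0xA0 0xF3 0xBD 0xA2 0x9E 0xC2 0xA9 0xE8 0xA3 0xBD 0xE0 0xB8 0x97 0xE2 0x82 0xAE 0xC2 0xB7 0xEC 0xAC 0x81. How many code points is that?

11

Byte at offset 0: 0xEF = 11101111 → 3-byte char (#1). Advance 3.
Byte at offset 3: 0xE1 = 11100001 → 3-byte char (#2). Advance 3.
Byte at offset 6: 0xE0 = 11100000 → 3-byte char (#3). Advance 3.
Byte at offset 9: 0xD7 = 11010111 → 2-byte char (#4). Advance 2.
Byte at offset 11: 0xF3 = 11110011 → 4-byte char (#5). Advance 4.
Byte at offset 15: 0xC2 = 11000010 → 2-byte char (#6). Advance 2.
Byte at offset 17: 0xE8 = 11101000 → 3-byte char (#7). Advance 3.
Byte at offset 20: 0xE0 = 11100000 → 3-byte char (#8). Advance 3.
Byte at offset 23: 0xE2 = 11100010 → 3-byte char (#9). Advance 3.
Byte at offset 26: 0xC2 = 11000010 → 2-byte char (#10). Advance 2.
Byte at offset 28: 0xEC = 11101100 → 3-byte char (#11). Advance 3.
Reached end at offset 31 after 11 code points.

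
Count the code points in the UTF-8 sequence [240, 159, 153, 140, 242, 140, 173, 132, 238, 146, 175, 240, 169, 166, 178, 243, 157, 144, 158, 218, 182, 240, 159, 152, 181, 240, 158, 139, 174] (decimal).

8

Byte at offset 0: 0xF0 = 11110000 → 4-byte char (#1). Advance 4.
Byte at offset 4: 0xF2 = 11110010 → 4-byte char (#2). Advance 4.
Byte at offset 8: 0xEE = 11101110 → 3-byte char (#3). Advance 3.
Byte at offset 11: 0xF0 = 11110000 → 4-byte char (#4). Advance 4.
Byte at offset 15: 0xF3 = 11110011 → 4-byte char (#5). Advance 4.
Byte at offset 19: 0xDA = 11011010 → 2-byte char (#6). Advance 2.
Byte at offset 21: 0xF0 = 11110000 → 4-byte char (#7). Advance 4.
Byte at offset 25: 0xF0 = 11110000 → 4-byte char (#8). Advance 4.
Reached end at offset 29 after 8 code points.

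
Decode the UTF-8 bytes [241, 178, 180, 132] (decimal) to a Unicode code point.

Leading byte 0xF1 = 11110001 matches 11110xxx → 4-byte sequence.
Byte 1: 0xF1 = 11110001, payload 001 (3 bits).
Byte 2: 0xB2 = 10110010 (10xxxxxx ✓), payload 110010.
Byte 3: 0xB4 = 10110100 (10xxxxxx ✓), payload 110100.
Byte 4: 0x84 = 10000100 (10xxxxxx ✓), payload 000100.
Concatenate: 001110010110100000100 = 0x72D04 (21 bits → U+72D04).

U+72D04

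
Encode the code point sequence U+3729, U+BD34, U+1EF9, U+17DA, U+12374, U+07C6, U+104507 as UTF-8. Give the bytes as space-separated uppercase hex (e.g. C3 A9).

E3 9C A9 EB B4 B4 E1 BB B9 E1 9F 9A F0 92 8D B4 DF 86 F4 84 94 87

U+3729: 3-byte form → E3 9C A9.
U+BD34: 3-byte form → EB B4 B4.
U+1EF9: 3-byte form → E1 BB B9.
U+17DA: 3-byte form → E1 9F 9A.
U+12374: 4-byte form → F0 92 8D B4.
U+07C6: 2-byte form → DF 86.
U+104507: 4-byte form → F4 84 94 87.
Concatenated (22 bytes): E3 9C A9 EB B4 B4 E1 BB B9 E1 9F 9A F0 92 8D B4 DF 86 F4 84 94 87.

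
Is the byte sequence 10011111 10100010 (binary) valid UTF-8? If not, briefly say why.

invalid (continuation byte with no leading byte)

Byte 0x9F = 10011111 has the form 10xxxxxx — a continuation byte — but there is no preceding leading byte.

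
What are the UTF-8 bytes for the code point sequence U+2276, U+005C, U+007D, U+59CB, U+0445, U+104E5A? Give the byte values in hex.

E2 89 B6 5C 7D E5 A7 8B D1 85 F4 84 B9 9A

U+2276: 3-byte form → E2 89 B6.
U+005C: 1-byte form → 5C.
U+007D: 1-byte form → 7D.
U+59CB: 3-byte form → E5 A7 8B.
U+0445: 2-byte form → D1 85.
U+104E5A: 4-byte form → F4 84 B9 9A.
Concatenated (14 bytes): E2 89 B6 5C 7D E5 A7 8B D1 85 F4 84 B9 9A.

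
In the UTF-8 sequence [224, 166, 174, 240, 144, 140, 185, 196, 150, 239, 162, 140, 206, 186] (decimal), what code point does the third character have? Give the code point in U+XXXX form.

Offset 0: leading byte 0xE0 = 11100000 → 3-byte char #1 = E0 A6 AE.
Offset 3: leading byte 0xF0 = 11110000 → 4-byte char #2 = F0 90 8C B9.
Offset 7: leading byte 0xC4 = 11000100 → 2-byte char #3 = C4 96.
Leading byte 0xC4 = 11000100 matches 110xxxxx → 2-byte sequence.
Byte 1: 0xC4 = 11000100, payload 00100 (5 bits).
Byte 2: 0x96 = 10010110 (10xxxxxx ✓), payload 010110.
Concatenate: 00100010110 = 0x116 (11 bits → U+0116).

U+0116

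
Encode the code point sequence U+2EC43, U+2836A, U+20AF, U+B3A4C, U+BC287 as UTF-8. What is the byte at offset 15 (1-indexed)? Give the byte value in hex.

1-indexed offset 15 is 0-indexed offset 14.
U+2EC43 → 4-byte form F0 AE B1 83 at offsets 0–3.
U+2836A → 4-byte form F0 A8 8D AA at offsets 4–7.
U+20AF → 3-byte form E2 82 AF at offsets 8–10.
U+B3A4C → 4-byte form F2 B3 A9 8C at offsets 11–14.
Offset 14 falls in char 4's range; it's byte 4 of F2 B3 A9 8C = 0x8C.

0x8C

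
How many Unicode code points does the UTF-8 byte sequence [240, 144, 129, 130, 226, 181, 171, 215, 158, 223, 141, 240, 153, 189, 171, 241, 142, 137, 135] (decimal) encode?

Byte at offset 0: 0xF0 = 11110000 → 4-byte char (#1). Advance 4.
Byte at offset 4: 0xE2 = 11100010 → 3-byte char (#2). Advance 3.
Byte at offset 7: 0xD7 = 11010111 → 2-byte char (#3). Advance 2.
Byte at offset 9: 0xDF = 11011111 → 2-byte char (#4). Advance 2.
Byte at offset 11: 0xF0 = 11110000 → 4-byte char (#5). Advance 4.
Byte at offset 15: 0xF1 = 11110001 → 4-byte char (#6). Advance 4.
Reached end at offset 19 after 6 code points.

6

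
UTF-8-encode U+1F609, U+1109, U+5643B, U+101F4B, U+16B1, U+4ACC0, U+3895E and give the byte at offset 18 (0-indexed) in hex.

0xF1

U+1F609 → 4-byte form F0 9F 98 89 at offsets 0–3.
U+1109 → 3-byte form E1 84 89 at offsets 4–6.
U+5643B → 4-byte form F1 96 90 BB at offsets 7–10.
U+101F4B → 4-byte form F4 81 BD 8B at offsets 11–14.
U+16B1 → 3-byte form E1 9A B1 at offsets 15–17.
U+4ACC0 → 4-byte form F1 8A B3 80 at offsets 18–21.
Offset 18 falls in char 6's range; it's byte 1 of F1 8A B3 80 = 0xF1.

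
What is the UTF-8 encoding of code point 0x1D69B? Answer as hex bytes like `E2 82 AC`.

F0 9D 9A 9B

U+1D69B = 0x1D69B = 120475 decimal. In range U+10000–U+10FFFF → 4-byte form: 11110xxx 10xxxxxx 10xxxxxx 10xxxxxx.
Binary (21 bits): 000011101011010011011.
Split 3+6+6+6: 000 | 011101 | 011010 | 011011.
Byte 1: 11110000 = 0xF0.
Byte 2: 10011101 = 0x9D.
Byte 3: 10011010 = 0x9A.
Byte 4: 10011011 = 0x9B.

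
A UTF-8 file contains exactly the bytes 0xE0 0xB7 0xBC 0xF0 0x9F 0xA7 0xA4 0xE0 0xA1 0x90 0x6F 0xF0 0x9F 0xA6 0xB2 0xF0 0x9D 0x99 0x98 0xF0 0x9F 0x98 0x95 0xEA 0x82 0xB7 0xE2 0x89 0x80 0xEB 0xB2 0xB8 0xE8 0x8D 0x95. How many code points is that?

11

Byte at offset 0: 0xE0 = 11100000 → 3-byte char (#1). Advance 3.
Byte at offset 3: 0xF0 = 11110000 → 4-byte char (#2). Advance 4.
Byte at offset 7: 0xE0 = 11100000 → 3-byte char (#3). Advance 3.
Byte at offset 10: 0x6F = 01101111 → 1-byte char (#4). Advance 1.
Byte at offset 11: 0xF0 = 11110000 → 4-byte char (#5). Advance 4.
Byte at offset 15: 0xF0 = 11110000 → 4-byte char (#6). Advance 4.
Byte at offset 19: 0xF0 = 11110000 → 4-byte char (#7). Advance 4.
Byte at offset 23: 0xEA = 11101010 → 3-byte char (#8). Advance 3.
Byte at offset 26: 0xE2 = 11100010 → 3-byte char (#9). Advance 3.
Byte at offset 29: 0xEB = 11101011 → 3-byte char (#10). Advance 3.
Byte at offset 32: 0xE8 = 11101000 → 3-byte char (#11). Advance 3.
Reached end at offset 35 after 11 code points.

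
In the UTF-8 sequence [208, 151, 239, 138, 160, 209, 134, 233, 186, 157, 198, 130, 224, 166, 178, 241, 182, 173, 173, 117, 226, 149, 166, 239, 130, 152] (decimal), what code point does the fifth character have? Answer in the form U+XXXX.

U+0182

Offset 0: leading byte 0xD0 = 11010000 → 2-byte char #1 = D0 97.
Offset 2: leading byte 0xEF = 11101111 → 3-byte char #2 = EF 8A A0.
Offset 5: leading byte 0xD1 = 11010001 → 2-byte char #3 = D1 86.
Offset 7: leading byte 0xE9 = 11101001 → 3-byte char #4 = E9 BA 9D.
Offset 10: leading byte 0xC6 = 11000110 → 2-byte char #5 = C6 82.
Leading byte 0xC6 = 11000110 matches 110xxxxx → 2-byte sequence.
Byte 1: 0xC6 = 11000110, payload 00110 (5 bits).
Byte 2: 0x82 = 10000010 (10xxxxxx ✓), payload 000010.
Concatenate: 00110000010 = 0x182 (11 bits → U+0182).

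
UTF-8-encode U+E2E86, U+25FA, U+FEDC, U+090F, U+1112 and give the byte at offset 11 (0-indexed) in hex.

U+E2E86 → 4-byte form F3 A2 BA 86 at offsets 0–3.
U+25FA → 3-byte form E2 97 BA at offsets 4–6.
U+FEDC → 3-byte form EF BB 9C at offsets 7–9.
U+090F → 3-byte form E0 A4 8F at offsets 10–12.
Offset 11 falls in char 4's range; it's byte 2 of E0 A4 8F = 0xA4.

0xA4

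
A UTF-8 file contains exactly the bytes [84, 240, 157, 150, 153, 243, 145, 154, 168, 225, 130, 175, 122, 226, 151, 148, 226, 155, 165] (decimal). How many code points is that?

7

Byte at offset 0: 0x54 = 01010100 → 1-byte char (#1). Advance 1.
Byte at offset 1: 0xF0 = 11110000 → 4-byte char (#2). Advance 4.
Byte at offset 5: 0xF3 = 11110011 → 4-byte char (#3). Advance 4.
Byte at offset 9: 0xE1 = 11100001 → 3-byte char (#4). Advance 3.
Byte at offset 12: 0x7A = 01111010 → 1-byte char (#5). Advance 1.
Byte at offset 13: 0xE2 = 11100010 → 3-byte char (#6). Advance 3.
Byte at offset 16: 0xE2 = 11100010 → 3-byte char (#7). Advance 3.
Reached end at offset 19 after 7 code points.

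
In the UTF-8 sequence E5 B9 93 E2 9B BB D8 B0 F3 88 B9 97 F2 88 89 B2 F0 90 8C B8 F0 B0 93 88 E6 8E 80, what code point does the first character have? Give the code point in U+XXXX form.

Offset 0: leading byte 0xE5 = 11100101 → 3-byte char #1 = E5 B9 93.
Leading byte 0xE5 = 11100101 matches 1110xxxx → 3-byte sequence.
Byte 1: 0xE5 = 11100101, payload 0101 (4 bits).
Byte 2: 0xB9 = 10111001 (10xxxxxx ✓), payload 111001.
Byte 3: 0x93 = 10010011 (10xxxxxx ✓), payload 010011.
Concatenate: 0101111001010011 = 0x5E53 (16 bits → U+5E53).

U+5E53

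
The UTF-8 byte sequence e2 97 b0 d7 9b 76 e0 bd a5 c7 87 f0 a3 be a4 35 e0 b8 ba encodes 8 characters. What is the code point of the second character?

Offset 0: leading byte 0xE2 = 11100010 → 3-byte char #1 = E2 97 B0.
Offset 3: leading byte 0xD7 = 11010111 → 2-byte char #2 = D7 9B.
Leading byte 0xD7 = 11010111 matches 110xxxxx → 2-byte sequence.
Byte 1: 0xD7 = 11010111, payload 10111 (5 bits).
Byte 2: 0x9B = 10011011 (10xxxxxx ✓), payload 011011.
Concatenate: 10111011011 = 0x5DB (11 bits → U+05DB).

U+05DB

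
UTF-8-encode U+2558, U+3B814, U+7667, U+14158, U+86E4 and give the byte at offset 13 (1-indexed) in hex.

1-indexed offset 13 is 0-indexed offset 12.
U+2558 → 3-byte form E2 95 98 at offsets 0–2.
U+3B814 → 4-byte form F0 BB A0 94 at offsets 3–6.
U+7667 → 3-byte form E7 99 A7 at offsets 7–9.
U+14158 → 4-byte form F0 94 85 98 at offsets 10–13.
Offset 12 falls in char 4's range; it's byte 3 of F0 94 85 98 = 0x85.

0x85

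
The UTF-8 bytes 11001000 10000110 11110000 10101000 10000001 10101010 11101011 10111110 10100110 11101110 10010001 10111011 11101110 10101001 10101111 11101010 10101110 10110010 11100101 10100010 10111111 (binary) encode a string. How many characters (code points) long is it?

Byte at offset 0: 0xC8 = 11001000 → 2-byte char (#1). Advance 2.
Byte at offset 2: 0xF0 = 11110000 → 4-byte char (#2). Advance 4.
Byte at offset 6: 0xEB = 11101011 → 3-byte char (#3). Advance 3.
Byte at offset 9: 0xEE = 11101110 → 3-byte char (#4). Advance 3.
Byte at offset 12: 0xEE = 11101110 → 3-byte char (#5). Advance 3.
Byte at offset 15: 0xEA = 11101010 → 3-byte char (#6). Advance 3.
Byte at offset 18: 0xE5 = 11100101 → 3-byte char (#7). Advance 3.
Reached end at offset 21 after 7 code points.

7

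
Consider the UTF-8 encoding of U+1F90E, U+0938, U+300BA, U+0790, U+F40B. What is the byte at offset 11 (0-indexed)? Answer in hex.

0xDE

U+1F90E → 4-byte form F0 9F A4 8E at offsets 0–3.
U+0938 → 3-byte form E0 A4 B8 at offsets 4–6.
U+300BA → 4-byte form F0 B0 82 BA at offsets 7–10.
U+0790 → 2-byte form DE 90 at offsets 11–12.
Offset 11 falls in char 4's range; it's byte 1 of DE 90 = 0xDE.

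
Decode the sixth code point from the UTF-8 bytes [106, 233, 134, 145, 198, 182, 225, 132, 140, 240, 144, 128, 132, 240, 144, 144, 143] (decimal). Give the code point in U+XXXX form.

Offset 0: leading byte 0x6A = 01101010 → 1-byte char #1 = 6A.
Offset 1: leading byte 0xE9 = 11101001 → 3-byte char #2 = E9 86 91.
Offset 4: leading byte 0xC6 = 11000110 → 2-byte char #3 = C6 B6.
Offset 6: leading byte 0xE1 = 11100001 → 3-byte char #4 = E1 84 8C.
Offset 9: leading byte 0xF0 = 11110000 → 4-byte char #5 = F0 90 80 84.
Offset 13: leading byte 0xF0 = 11110000 → 4-byte char #6 = F0 90 90 8F.
Leading byte 0xF0 = 11110000 matches 11110xxx → 4-byte sequence.
Byte 1: 0xF0 = 11110000, payload 000 (3 bits).
Byte 2: 0x90 = 10010000 (10xxxxxx ✓), payload 010000.
Byte 3: 0x90 = 10010000 (10xxxxxx ✓), payload 010000.
Byte 4: 0x8F = 10001111 (10xxxxxx ✓), payload 001111.
Concatenate: 000010000010000001111 = 0x1040F (21 bits → U+1040F).

U+1040F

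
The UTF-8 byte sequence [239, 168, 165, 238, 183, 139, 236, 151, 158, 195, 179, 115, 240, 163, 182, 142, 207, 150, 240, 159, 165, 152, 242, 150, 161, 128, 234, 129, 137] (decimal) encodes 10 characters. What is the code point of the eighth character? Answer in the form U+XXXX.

Offset 0: leading byte 0xEF = 11101111 → 3-byte char #1 = EF A8 A5.
Offset 3: leading byte 0xEE = 11101110 → 3-byte char #2 = EE B7 8B.
Offset 6: leading byte 0xEC = 11101100 → 3-byte char #3 = EC 97 9E.
Offset 9: leading byte 0xC3 = 11000011 → 2-byte char #4 = C3 B3.
Offset 11: leading byte 0x73 = 01110011 → 1-byte char #5 = 73.
Offset 12: leading byte 0xF0 = 11110000 → 4-byte char #6 = F0 A3 B6 8E.
Offset 16: leading byte 0xCF = 11001111 → 2-byte char #7 = CF 96.
Offset 18: leading byte 0xF0 = 11110000 → 4-byte char #8 = F0 9F A5 98.
Leading byte 0xF0 = 11110000 matches 11110xxx → 4-byte sequence.
Byte 1: 0xF0 = 11110000, payload 000 (3 bits).
Byte 2: 0x9F = 10011111 (10xxxxxx ✓), payload 011111.
Byte 3: 0xA5 = 10100101 (10xxxxxx ✓), payload 100101.
Byte 4: 0x98 = 10011000 (10xxxxxx ✓), payload 011000.
Concatenate: 000011111100101011000 = 0x1F958 (21 bits → U+1F958).

U+1F958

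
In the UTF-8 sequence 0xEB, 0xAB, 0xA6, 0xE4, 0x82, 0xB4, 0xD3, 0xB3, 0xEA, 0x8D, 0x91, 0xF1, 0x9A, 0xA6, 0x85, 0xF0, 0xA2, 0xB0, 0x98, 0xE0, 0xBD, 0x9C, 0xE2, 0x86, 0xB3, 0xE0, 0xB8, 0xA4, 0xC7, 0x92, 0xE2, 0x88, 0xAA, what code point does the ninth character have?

Offset 0: leading byte 0xEB = 11101011 → 3-byte char #1 = EB AB A6.
Offset 3: leading byte 0xE4 = 11100100 → 3-byte char #2 = E4 82 B4.
Offset 6: leading byte 0xD3 = 11010011 → 2-byte char #3 = D3 B3.
Offset 8: leading byte 0xEA = 11101010 → 3-byte char #4 = EA 8D 91.
Offset 11: leading byte 0xF1 = 11110001 → 4-byte char #5 = F1 9A A6 85.
Offset 15: leading byte 0xF0 = 11110000 → 4-byte char #6 = F0 A2 B0 98.
Offset 19: leading byte 0xE0 = 11100000 → 3-byte char #7 = E0 BD 9C.
Offset 22: leading byte 0xE2 = 11100010 → 3-byte char #8 = E2 86 B3.
Offset 25: leading byte 0xE0 = 11100000 → 3-byte char #9 = E0 B8 A4.
Leading byte 0xE0 = 11100000 matches 1110xxxx → 3-byte sequence.
Byte 1: 0xE0 = 11100000, payload 0000 (4 bits).
Byte 2: 0xB8 = 10111000 (10xxxxxx ✓), payload 111000.
Byte 3: 0xA4 = 10100100 (10xxxxxx ✓), payload 100100.
Concatenate: 0000111000100100 = 0xE24 (16 bits → U+0E24).

U+0E24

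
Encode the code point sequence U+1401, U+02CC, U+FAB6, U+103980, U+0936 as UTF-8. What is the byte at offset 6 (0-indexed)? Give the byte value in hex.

U+1401 → 3-byte form E1 90 81 at offsets 0–2.
U+02CC → 2-byte form CB 8C at offsets 3–4.
U+FAB6 → 3-byte form EF AA B6 at offsets 5–7.
Offset 6 falls in char 3's range; it's byte 2 of EF AA B6 = 0xAA.

0xAA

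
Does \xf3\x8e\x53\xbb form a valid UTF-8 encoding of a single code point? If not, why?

Leading byte 0xF3 = 11110011 → 4-byte form.
Byte 3 is 0x53 = 01010011, which is not 10xxxxxx — expected a continuation byte.

invalid (non-continuation byte where continuation expected)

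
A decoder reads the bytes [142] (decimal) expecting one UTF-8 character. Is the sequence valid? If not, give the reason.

Byte 0x8E = 10001110 has the form 10xxxxxx — a continuation byte — but there is no preceding leading byte.

invalid (continuation byte with no leading byte)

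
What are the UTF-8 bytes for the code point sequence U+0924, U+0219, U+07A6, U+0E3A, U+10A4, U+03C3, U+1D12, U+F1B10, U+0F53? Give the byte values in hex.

U+0924: 3-byte form → E0 A4 A4.
U+0219: 2-byte form → C8 99.
U+07A6: 2-byte form → DE A6.
U+0E3A: 3-byte form → E0 B8 BA.
U+10A4: 3-byte form → E1 82 A4.
U+03C3: 2-byte form → CF 83.
U+1D12: 3-byte form → E1 B4 92.
U+F1B10: 4-byte form → F3 B1 AC 90.
U+0F53: 3-byte form → E0 BD 93.
Concatenated (25 bytes): E0 A4 A4 C8 99 DE A6 E0 B8 BA E1 82 A4 CF 83 E1 B4 92 F3 B1 AC 90 E0 BD 93.

E0 A4 A4 C8 99 DE A6 E0 B8 BA E1 82 A4 CF 83 E1 B4 92 F3 B1 AC 90 E0 BD 93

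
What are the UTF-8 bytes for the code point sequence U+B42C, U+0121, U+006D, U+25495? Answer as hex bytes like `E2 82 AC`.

EB 90 AC C4 A1 6D F0 A5 92 95

U+B42C: 3-byte form → EB 90 AC.
U+0121: 2-byte form → C4 A1.
U+006D: 1-byte form → 6D.
U+25495: 4-byte form → F0 A5 92 95.
Concatenated (10 bytes): EB 90 AC C4 A1 6D F0 A5 92 95.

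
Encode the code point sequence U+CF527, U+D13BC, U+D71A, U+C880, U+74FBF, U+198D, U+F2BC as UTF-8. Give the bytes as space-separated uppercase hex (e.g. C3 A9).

U+CF527: 4-byte form → F3 8F 94 A7.
U+D13BC: 4-byte form → F3 91 8E BC.
U+D71A: 3-byte form → ED 9C 9A.
U+C880: 3-byte form → EC A2 80.
U+74FBF: 4-byte form → F1 B4 BE BF.
U+198D: 3-byte form → E1 A6 8D.
U+F2BC: 3-byte form → EF 8A BC.
Concatenated (24 bytes): F3 8F 94 A7 F3 91 8E BC ED 9C 9A EC A2 80 F1 B4 BE BF E1 A6 8D EF 8A BC.

F3 8F 94 A7 F3 91 8E BC ED 9C 9A EC A2 80 F1 B4 BE BF E1 A6 8D EF 8A BC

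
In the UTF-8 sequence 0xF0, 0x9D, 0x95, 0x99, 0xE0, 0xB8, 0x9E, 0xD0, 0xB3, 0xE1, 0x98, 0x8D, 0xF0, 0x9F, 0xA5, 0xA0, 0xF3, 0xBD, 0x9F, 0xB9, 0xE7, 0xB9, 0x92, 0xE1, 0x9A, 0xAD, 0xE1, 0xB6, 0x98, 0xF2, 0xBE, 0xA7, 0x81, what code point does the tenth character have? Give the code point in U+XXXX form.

Offset 0: leading byte 0xF0 = 11110000 → 4-byte char #1 = F0 9D 95 99.
Offset 4: leading byte 0xE0 = 11100000 → 3-byte char #2 = E0 B8 9E.
Offset 7: leading byte 0xD0 = 11010000 → 2-byte char #3 = D0 B3.
Offset 9: leading byte 0xE1 = 11100001 → 3-byte char #4 = E1 98 8D.
Offset 12: leading byte 0xF0 = 11110000 → 4-byte char #5 = F0 9F A5 A0.
Offset 16: leading byte 0xF3 = 11110011 → 4-byte char #6 = F3 BD 9F B9.
Offset 20: leading byte 0xE7 = 11100111 → 3-byte char #7 = E7 B9 92.
Offset 23: leading byte 0xE1 = 11100001 → 3-byte char #8 = E1 9A AD.
Offset 26: leading byte 0xE1 = 11100001 → 3-byte char #9 = E1 B6 98.
Offset 29: leading byte 0xF2 = 11110010 → 4-byte char #10 = F2 BE A7 81.
Leading byte 0xF2 = 11110010 matches 11110xxx → 4-byte sequence.
Byte 1: 0xF2 = 11110010, payload 010 (3 bits).
Byte 2: 0xBE = 10111110 (10xxxxxx ✓), payload 111110.
Byte 3: 0xA7 = 10100111 (10xxxxxx ✓), payload 100111.
Byte 4: 0x81 = 10000001 (10xxxxxx ✓), payload 000001.
Concatenate: 010111110100111000001 = 0xBE9C1 (21 bits → U+BE9C1).

U+BE9C1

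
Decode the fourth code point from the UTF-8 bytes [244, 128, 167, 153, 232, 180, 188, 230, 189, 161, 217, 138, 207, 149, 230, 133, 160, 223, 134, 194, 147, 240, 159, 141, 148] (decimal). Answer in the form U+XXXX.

U+064A

Offset 0: leading byte 0xF4 = 11110100 → 4-byte char #1 = F4 80 A7 99.
Offset 4: leading byte 0xE8 = 11101000 → 3-byte char #2 = E8 B4 BC.
Offset 7: leading byte 0xE6 = 11100110 → 3-byte char #3 = E6 BD A1.
Offset 10: leading byte 0xD9 = 11011001 → 2-byte char #4 = D9 8A.
Leading byte 0xD9 = 11011001 matches 110xxxxx → 2-byte sequence.
Byte 1: 0xD9 = 11011001, payload 11001 (5 bits).
Byte 2: 0x8A = 10001010 (10xxxxxx ✓), payload 001010.
Concatenate: 11001001010 = 0x64A (11 bits → U+064A).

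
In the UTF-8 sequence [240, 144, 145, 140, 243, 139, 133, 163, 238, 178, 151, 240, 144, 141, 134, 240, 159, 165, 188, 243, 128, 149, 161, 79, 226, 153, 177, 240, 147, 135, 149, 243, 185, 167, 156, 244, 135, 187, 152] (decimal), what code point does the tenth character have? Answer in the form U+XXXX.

U+F99DC

Offset 0: leading byte 0xF0 = 11110000 → 4-byte char #1 = F0 90 91 8C.
Offset 4: leading byte 0xF3 = 11110011 → 4-byte char #2 = F3 8B 85 A3.
Offset 8: leading byte 0xEE = 11101110 → 3-byte char #3 = EE B2 97.
Offset 11: leading byte 0xF0 = 11110000 → 4-byte char #4 = F0 90 8D 86.
Offset 15: leading byte 0xF0 = 11110000 → 4-byte char #5 = F0 9F A5 BC.
Offset 19: leading byte 0xF3 = 11110011 → 4-byte char #6 = F3 80 95 A1.
Offset 23: leading byte 0x4F = 01001111 → 1-byte char #7 = 4F.
Offset 24: leading byte 0xE2 = 11100010 → 3-byte char #8 = E2 99 B1.
Offset 27: leading byte 0xF0 = 11110000 → 4-byte char #9 = F0 93 87 95.
Offset 31: leading byte 0xF3 = 11110011 → 4-byte char #10 = F3 B9 A7 9C.
Leading byte 0xF3 = 11110011 matches 11110xxx → 4-byte sequence.
Byte 1: 0xF3 = 11110011, payload 011 (3 bits).
Byte 2: 0xB9 = 10111001 (10xxxxxx ✓), payload 111001.
Byte 3: 0xA7 = 10100111 (10xxxxxx ✓), payload 100111.
Byte 4: 0x9C = 10011100 (10xxxxxx ✓), payload 011100.
Concatenate: 011111001100111011100 = 0xF99DC (21 bits → U+F99DC).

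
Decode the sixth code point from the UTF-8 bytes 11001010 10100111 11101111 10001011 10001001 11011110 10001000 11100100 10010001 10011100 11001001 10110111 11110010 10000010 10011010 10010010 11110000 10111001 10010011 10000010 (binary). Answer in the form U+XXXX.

U+82692

Offset 0: leading byte 0xCA = 11001010 → 2-byte char #1 = CA A7.
Offset 2: leading byte 0xEF = 11101111 → 3-byte char #2 = EF 8B 89.
Offset 5: leading byte 0xDE = 11011110 → 2-byte char #3 = DE 88.
Offset 7: leading byte 0xE4 = 11100100 → 3-byte char #4 = E4 91 9C.
Offset 10: leading byte 0xC9 = 11001001 → 2-byte char #5 = C9 B7.
Offset 12: leading byte 0xF2 = 11110010 → 4-byte char #6 = F2 82 9A 92.
Leading byte 0xF2 = 11110010 matches 11110xxx → 4-byte sequence.
Byte 1: 0xF2 = 11110010, payload 010 (3 bits).
Byte 2: 0x82 = 10000010 (10xxxxxx ✓), payload 000010.
Byte 3: 0x9A = 10011010 (10xxxxxx ✓), payload 011010.
Byte 4: 0x92 = 10010010 (10xxxxxx ✓), payload 010010.
Concatenate: 010000010011010010010 = 0x82692 (21 bits → U+82692).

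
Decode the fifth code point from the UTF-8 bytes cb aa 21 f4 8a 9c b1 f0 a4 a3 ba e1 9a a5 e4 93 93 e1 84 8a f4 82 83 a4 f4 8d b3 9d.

Offset 0: leading byte 0xCB = 11001011 → 2-byte char #1 = CB AA.
Offset 2: leading byte 0x21 = 00100001 → 1-byte char #2 = 21.
Offset 3: leading byte 0xF4 = 11110100 → 4-byte char #3 = F4 8A 9C B1.
Offset 7: leading byte 0xF0 = 11110000 → 4-byte char #4 = F0 A4 A3 BA.
Offset 11: leading byte 0xE1 = 11100001 → 3-byte char #5 = E1 9A A5.
Leading byte 0xE1 = 11100001 matches 1110xxxx → 3-byte sequence.
Byte 1: 0xE1 = 11100001, payload 0001 (4 bits).
Byte 2: 0x9A = 10011010 (10xxxxxx ✓), payload 011010.
Byte 3: 0xA5 = 10100101 (10xxxxxx ✓), payload 100101.
Concatenate: 0001011010100101 = 0x16A5 (16 bits → U+16A5).

U+16A5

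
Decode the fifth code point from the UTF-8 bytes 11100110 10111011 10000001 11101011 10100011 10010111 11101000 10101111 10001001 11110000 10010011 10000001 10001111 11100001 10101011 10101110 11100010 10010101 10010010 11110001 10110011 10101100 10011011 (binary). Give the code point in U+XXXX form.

Offset 0: leading byte 0xE6 = 11100110 → 3-byte char #1 = E6 BB 81.
Offset 3: leading byte 0xEB = 11101011 → 3-byte char #2 = EB A3 97.
Offset 6: leading byte 0xE8 = 11101000 → 3-byte char #3 = E8 AF 89.
Offset 9: leading byte 0xF0 = 11110000 → 4-byte char #4 = F0 93 81 8F.
Offset 13: leading byte 0xE1 = 11100001 → 3-byte char #5 = E1 AB AE.
Leading byte 0xE1 = 11100001 matches 1110xxxx → 3-byte sequence.
Byte 1: 0xE1 = 11100001, payload 0001 (4 bits).
Byte 2: 0xAB = 10101011 (10xxxxxx ✓), payload 101011.
Byte 3: 0xAE = 10101110 (10xxxxxx ✓), payload 101110.
Concatenate: 0001101011101110 = 0x1AEE (16 bits → U+1AEE).

U+1AEE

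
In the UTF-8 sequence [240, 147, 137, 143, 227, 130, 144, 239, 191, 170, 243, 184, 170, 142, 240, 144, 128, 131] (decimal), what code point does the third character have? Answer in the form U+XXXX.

Offset 0: leading byte 0xF0 = 11110000 → 4-byte char #1 = F0 93 89 8F.
Offset 4: leading byte 0xE3 = 11100011 → 3-byte char #2 = E3 82 90.
Offset 7: leading byte 0xEF = 11101111 → 3-byte char #3 = EF BF AA.
Leading byte 0xEF = 11101111 matches 1110xxxx → 3-byte sequence.
Byte 1: 0xEF = 11101111, payload 1111 (4 bits).
Byte 2: 0xBF = 10111111 (10xxxxxx ✓), payload 111111.
Byte 3: 0xAA = 10101010 (10xxxxxx ✓), payload 101010.
Concatenate: 1111111111101010 = 0xFFEA (16 bits → U+FFEA).

U+FFEA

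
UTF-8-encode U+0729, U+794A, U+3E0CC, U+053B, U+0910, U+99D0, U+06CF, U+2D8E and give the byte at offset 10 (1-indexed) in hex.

1-indexed offset 10 is 0-indexed offset 9.
U+0729 → 2-byte form DC A9 at offsets 0–1.
U+794A → 3-byte form E7 A5 8A at offsets 2–4.
U+3E0CC → 4-byte form F0 BE 83 8C at offsets 5–8.
U+053B → 2-byte form D4 BB at offsets 9–10.
Offset 9 falls in char 4's range; it's byte 1 of D4 BB = 0xD4.

0xD4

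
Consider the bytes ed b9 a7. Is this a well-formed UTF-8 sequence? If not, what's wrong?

Structurally a 3-byte sequence; payload = 0xDE67.
But 0xDE67 is in U+D800–U+DFFF, the surrogate range. Surrogates are not Unicode scalar values and are forbidden in UTF-8.

invalid (encodes a surrogate (U+D800–U+DFFF))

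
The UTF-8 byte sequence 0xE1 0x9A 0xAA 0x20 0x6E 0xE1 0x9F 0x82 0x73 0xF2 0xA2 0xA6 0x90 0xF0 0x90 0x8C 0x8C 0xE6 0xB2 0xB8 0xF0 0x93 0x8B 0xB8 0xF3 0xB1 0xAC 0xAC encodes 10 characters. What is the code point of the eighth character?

U+6CB8

Offset 0: leading byte 0xE1 = 11100001 → 3-byte char #1 = E1 9A AA.
Offset 3: leading byte 0x20 = 00100000 → 1-byte char #2 = 20.
Offset 4: leading byte 0x6E = 01101110 → 1-byte char #3 = 6E.
Offset 5: leading byte 0xE1 = 11100001 → 3-byte char #4 = E1 9F 82.
Offset 8: leading byte 0x73 = 01110011 → 1-byte char #5 = 73.
Offset 9: leading byte 0xF2 = 11110010 → 4-byte char #6 = F2 A2 A6 90.
Offset 13: leading byte 0xF0 = 11110000 → 4-byte char #7 = F0 90 8C 8C.
Offset 17: leading byte 0xE6 = 11100110 → 3-byte char #8 = E6 B2 B8.
Leading byte 0xE6 = 11100110 matches 1110xxxx → 3-byte sequence.
Byte 1: 0xE6 = 11100110, payload 0110 (4 bits).
Byte 2: 0xB2 = 10110010 (10xxxxxx ✓), payload 110010.
Byte 3: 0xB8 = 10111000 (10xxxxxx ✓), payload 111000.
Concatenate: 0110110010111000 = 0x6CB8 (16 bits → U+6CB8).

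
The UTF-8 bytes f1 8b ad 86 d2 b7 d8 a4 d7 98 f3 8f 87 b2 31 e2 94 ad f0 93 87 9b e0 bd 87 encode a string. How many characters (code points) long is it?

Byte at offset 0: 0xF1 = 11110001 → 4-byte char (#1). Advance 4.
Byte at offset 4: 0xD2 = 11010010 → 2-byte char (#2). Advance 2.
Byte at offset 6: 0xD8 = 11011000 → 2-byte char (#3). Advance 2.
Byte at offset 8: 0xD7 = 11010111 → 2-byte char (#4). Advance 2.
Byte at offset 10: 0xF3 = 11110011 → 4-byte char (#5). Advance 4.
Byte at offset 14: 0x31 = 00110001 → 1-byte char (#6). Advance 1.
Byte at offset 15: 0xE2 = 11100010 → 3-byte char (#7). Advance 3.
Byte at offset 18: 0xF0 = 11110000 → 4-byte char (#8). Advance 4.
Byte at offset 22: 0xE0 = 11100000 → 3-byte char (#9). Advance 3.
Reached end at offset 25 after 9 code points.

9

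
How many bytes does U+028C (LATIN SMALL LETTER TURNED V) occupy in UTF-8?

2

U+028C = 0x28C. UTF-8 uses 1 byte below 0x80, 2 below 0x800, 3 below 0x10000, 4 up to 0x10FFFF. 0x28C is in U+0080–U+07FF → 2 bytes.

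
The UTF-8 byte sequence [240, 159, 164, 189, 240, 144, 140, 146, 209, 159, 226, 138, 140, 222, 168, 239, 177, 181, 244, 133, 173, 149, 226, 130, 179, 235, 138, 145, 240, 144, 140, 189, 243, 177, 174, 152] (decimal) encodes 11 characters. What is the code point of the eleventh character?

U+F1B98

Offset 0: leading byte 0xF0 = 11110000 → 4-byte char #1 = F0 9F A4 BD.
Offset 4: leading byte 0xF0 = 11110000 → 4-byte char #2 = F0 90 8C 92.
Offset 8: leading byte 0xD1 = 11010001 → 2-byte char #3 = D1 9F.
Offset 10: leading byte 0xE2 = 11100010 → 3-byte char #4 = E2 8A 8C.
Offset 13: leading byte 0xDE = 11011110 → 2-byte char #5 = DE A8.
Offset 15: leading byte 0xEF = 11101111 → 3-byte char #6 = EF B1 B5.
Offset 18: leading byte 0xF4 = 11110100 → 4-byte char #7 = F4 85 AD 95.
Offset 22: leading byte 0xE2 = 11100010 → 3-byte char #8 = E2 82 B3.
Offset 25: leading byte 0xEB = 11101011 → 3-byte char #9 = EB 8A 91.
Offset 28: leading byte 0xF0 = 11110000 → 4-byte char #10 = F0 90 8C BD.
Offset 32: leading byte 0xF3 = 11110011 → 4-byte char #11 = F3 B1 AE 98.
Leading byte 0xF3 = 11110011 matches 11110xxx → 4-byte sequence.
Byte 1: 0xF3 = 11110011, payload 011 (3 bits).
Byte 2: 0xB1 = 10110001 (10xxxxxx ✓), payload 110001.
Byte 3: 0xAE = 10101110 (10xxxxxx ✓), payload 101110.
Byte 4: 0x98 = 10011000 (10xxxxxx ✓), payload 011000.
Concatenate: 011110001101110011000 = 0xF1B98 (21 bits → U+F1B98).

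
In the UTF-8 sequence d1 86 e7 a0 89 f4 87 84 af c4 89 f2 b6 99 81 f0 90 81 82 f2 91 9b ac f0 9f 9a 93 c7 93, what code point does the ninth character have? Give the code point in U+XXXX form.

Offset 0: leading byte 0xD1 = 11010001 → 2-byte char #1 = D1 86.
Offset 2: leading byte 0xE7 = 11100111 → 3-byte char #2 = E7 A0 89.
Offset 5: leading byte 0xF4 = 11110100 → 4-byte char #3 = F4 87 84 AF.
Offset 9: leading byte 0xC4 = 11000100 → 2-byte char #4 = C4 89.
Offset 11: leading byte 0xF2 = 11110010 → 4-byte char #5 = F2 B6 99 81.
Offset 15: leading byte 0xF0 = 11110000 → 4-byte char #6 = F0 90 81 82.
Offset 19: leading byte 0xF2 = 11110010 → 4-byte char #7 = F2 91 9B AC.
Offset 23: leading byte 0xF0 = 11110000 → 4-byte char #8 = F0 9F 9A 93.
Offset 27: leading byte 0xC7 = 11000111 → 2-byte char #9 = C7 93.
Leading byte 0xC7 = 11000111 matches 110xxxxx → 2-byte sequence.
Byte 1: 0xC7 = 11000111, payload 00111 (5 bits).
Byte 2: 0x93 = 10010011 (10xxxxxx ✓), payload 010011.
Concatenate: 00111010011 = 0x1D3 (11 bits → U+01D3).

U+01D3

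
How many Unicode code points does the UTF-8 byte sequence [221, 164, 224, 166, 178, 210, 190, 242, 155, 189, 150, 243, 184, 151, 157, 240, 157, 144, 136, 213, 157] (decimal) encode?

7

Byte at offset 0: 0xDD = 11011101 → 2-byte char (#1). Advance 2.
Byte at offset 2: 0xE0 = 11100000 → 3-byte char (#2). Advance 3.
Byte at offset 5: 0xD2 = 11010010 → 2-byte char (#3). Advance 2.
Byte at offset 7: 0xF2 = 11110010 → 4-byte char (#4). Advance 4.
Byte at offset 11: 0xF3 = 11110011 → 4-byte char (#5). Advance 4.
Byte at offset 15: 0xF0 = 11110000 → 4-byte char (#6). Advance 4.
Byte at offset 19: 0xD5 = 11010101 → 2-byte char (#7). Advance 2.
Reached end at offset 21 after 7 code points.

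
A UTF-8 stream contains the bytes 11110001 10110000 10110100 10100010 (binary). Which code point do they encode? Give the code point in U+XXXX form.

U+70D22

Leading byte 0xF1 = 11110001 matches 11110xxx → 4-byte sequence.
Byte 1: 0xF1 = 11110001, payload 001 (3 bits).
Byte 2: 0xB0 = 10110000 (10xxxxxx ✓), payload 110000.
Byte 3: 0xB4 = 10110100 (10xxxxxx ✓), payload 110100.
Byte 4: 0xA2 = 10100010 (10xxxxxx ✓), payload 100010.
Concatenate: 001110000110100100010 = 0x70D22 (21 bits → U+70D22).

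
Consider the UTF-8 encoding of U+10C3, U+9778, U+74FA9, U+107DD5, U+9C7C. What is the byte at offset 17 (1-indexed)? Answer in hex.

1-indexed offset 17 is 0-indexed offset 16.
U+10C3 → 3-byte form E1 83 83 at offsets 0–2.
U+9778 → 3-byte form E9 9D B8 at offsets 3–5.
U+74FA9 → 4-byte form F1 B4 BE A9 at offsets 6–9.
U+107DD5 → 4-byte form F4 87 B7 95 at offsets 10–13.
U+9C7C → 3-byte form E9 B1 BC at offsets 14–16.
Offset 16 falls in char 5's range; it's byte 3 of E9 B1 BC = 0xBC.

0xBC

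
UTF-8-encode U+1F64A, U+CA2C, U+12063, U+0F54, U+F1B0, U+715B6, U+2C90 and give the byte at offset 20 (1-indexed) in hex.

1-indexed offset 20 is 0-indexed offset 19.
U+1F64A → 4-byte form F0 9F 99 8A at offsets 0–3.
U+CA2C → 3-byte form EC A8 AC at offsets 4–6.
U+12063 → 4-byte form F0 92 81 A3 at offsets 7–10.
U+0F54 → 3-byte form E0 BD 94 at offsets 11–13.
U+F1B0 → 3-byte form EF 86 B0 at offsets 14–16.
U+715B6 → 4-byte form F1 B1 96 B6 at offsets 17–20.
Offset 19 falls in char 6's range; it's byte 3 of F1 B1 96 B6 = 0x96.

0x96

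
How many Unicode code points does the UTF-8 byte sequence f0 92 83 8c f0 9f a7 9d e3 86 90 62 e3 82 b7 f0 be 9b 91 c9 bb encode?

7

Byte at offset 0: 0xF0 = 11110000 → 4-byte char (#1). Advance 4.
Byte at offset 4: 0xF0 = 11110000 → 4-byte char (#2). Advance 4.
Byte at offset 8: 0xE3 = 11100011 → 3-byte char (#3). Advance 3.
Byte at offset 11: 0x62 = 01100010 → 1-byte char (#4). Advance 1.
Byte at offset 12: 0xE3 = 11100011 → 3-byte char (#5). Advance 3.
Byte at offset 15: 0xF0 = 11110000 → 4-byte char (#6). Advance 4.
Byte at offset 19: 0xC9 = 11001001 → 2-byte char (#7). Advance 2.
Reached end at offset 21 after 7 code points.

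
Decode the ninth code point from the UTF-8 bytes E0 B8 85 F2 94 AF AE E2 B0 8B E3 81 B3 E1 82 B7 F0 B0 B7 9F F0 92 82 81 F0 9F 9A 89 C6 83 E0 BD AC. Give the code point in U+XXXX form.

U+0183

Offset 0: leading byte 0xE0 = 11100000 → 3-byte char #1 = E0 B8 85.
Offset 3: leading byte 0xF2 = 11110010 → 4-byte char #2 = F2 94 AF AE.
Offset 7: leading byte 0xE2 = 11100010 → 3-byte char #3 = E2 B0 8B.
Offset 10: leading byte 0xE3 = 11100011 → 3-byte char #4 = E3 81 B3.
Offset 13: leading byte 0xE1 = 11100001 → 3-byte char #5 = E1 82 B7.
Offset 16: leading byte 0xF0 = 11110000 → 4-byte char #6 = F0 B0 B7 9F.
Offset 20: leading byte 0xF0 = 11110000 → 4-byte char #7 = F0 92 82 81.
Offset 24: leading byte 0xF0 = 11110000 → 4-byte char #8 = F0 9F 9A 89.
Offset 28: leading byte 0xC6 = 11000110 → 2-byte char #9 = C6 83.
Leading byte 0xC6 = 11000110 matches 110xxxxx → 2-byte sequence.
Byte 1: 0xC6 = 11000110, payload 00110 (5 bits).
Byte 2: 0x83 = 10000011 (10xxxxxx ✓), payload 000011.
Concatenate: 00110000011 = 0x183 (11 bits → U+0183).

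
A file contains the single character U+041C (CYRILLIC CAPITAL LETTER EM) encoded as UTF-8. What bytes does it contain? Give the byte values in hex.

D0 9C

U+041C = 0x41C = 1052 decimal. In range U+0080–U+07FF → 2-byte form: 110xxxxx 10xxxxxx.
Binary (11 bits): 10000011100.
Split 5+6: 10000 | 011100.
Byte 1: 11010000 = 0xD0.
Byte 2: 10011100 = 0x9C.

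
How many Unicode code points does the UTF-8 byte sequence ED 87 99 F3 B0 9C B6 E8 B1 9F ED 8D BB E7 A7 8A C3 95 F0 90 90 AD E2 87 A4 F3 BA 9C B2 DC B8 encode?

Byte at offset 0: 0xED = 11101101 → 3-byte char (#1). Advance 3.
Byte at offset 3: 0xF3 = 11110011 → 4-byte char (#2). Advance 4.
Byte at offset 7: 0xE8 = 11101000 → 3-byte char (#3). Advance 3.
Byte at offset 10: 0xED = 11101101 → 3-byte char (#4). Advance 3.
Byte at offset 13: 0xE7 = 11100111 → 3-byte char (#5). Advance 3.
Byte at offset 16: 0xC3 = 11000011 → 2-byte char (#6). Advance 2.
Byte at offset 18: 0xF0 = 11110000 → 4-byte char (#7). Advance 4.
Byte at offset 22: 0xE2 = 11100010 → 3-byte char (#8). Advance 3.
Byte at offset 25: 0xF3 = 11110011 → 4-byte char (#9). Advance 4.
Byte at offset 29: 0xDC = 11011100 → 2-byte char (#10). Advance 2.
Reached end at offset 31 after 10 code points.

10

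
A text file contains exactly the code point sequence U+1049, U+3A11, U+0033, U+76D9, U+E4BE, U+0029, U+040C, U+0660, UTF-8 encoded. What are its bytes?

E1 81 89 E3 A8 91 33 E7 9B 99 EE 92 BE 29 D0 8C D9 A0

U+1049: 3-byte form → E1 81 89.
U+3A11: 3-byte form → E3 A8 91.
U+0033: 1-byte form → 33.
U+76D9: 3-byte form → E7 9B 99.
U+E4BE: 3-byte form → EE 92 BE.
U+0029: 1-byte form → 29.
U+040C: 2-byte form → D0 8C.
U+0660: 2-byte form → D9 A0.
Concatenated (18 bytes): E1 81 89 E3 A8 91 33 E7 9B 99 EE 92 BE 29 D0 8C D9 A0.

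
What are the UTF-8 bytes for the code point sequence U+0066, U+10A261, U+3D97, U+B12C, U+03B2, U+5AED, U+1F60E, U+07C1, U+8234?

66 F4 8A 89 A1 E3 B6 97 EB 84 AC CE B2 E5 AB AD F0 9F 98 8E DF 81 E8 88 B4

U+0066: 1-byte form → 66.
U+10A261: 4-byte form → F4 8A 89 A1.
U+3D97: 3-byte form → E3 B6 97.
U+B12C: 3-byte form → EB 84 AC.
U+03B2: 2-byte form → CE B2.
U+5AED: 3-byte form → E5 AB AD.
U+1F60E: 4-byte form → F0 9F 98 8E.
U+07C1: 2-byte form → DF 81.
U+8234: 3-byte form → E8 88 B4.
Concatenated (25 bytes): 66 F4 8A 89 A1 E3 B6 97 EB 84 AC CE B2 E5 AB AD F0 9F 98 8E DF 81 E8 88 B4.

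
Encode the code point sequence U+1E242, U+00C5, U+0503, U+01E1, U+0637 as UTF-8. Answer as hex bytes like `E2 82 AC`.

U+1E242: 4-byte form → F0 9E 89 82.
U+00C5: 2-byte form → C3 85.
U+0503: 2-byte form → D4 83.
U+01E1: 2-byte form → C7 A1.
U+0637: 2-byte form → D8 B7.
Concatenated (12 bytes): F0 9E 89 82 C3 85 D4 83 C7 A1 D8 B7.

F0 9E 89 82 C3 85 D4 83 C7 A1 D8 B7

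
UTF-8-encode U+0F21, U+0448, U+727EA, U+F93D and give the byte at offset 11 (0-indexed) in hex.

0xBD

U+0F21 → 3-byte form E0 BC A1 at offsets 0–2.
U+0448 → 2-byte form D1 88 at offsets 3–4.
U+727EA → 4-byte form F1 B2 9F AA at offsets 5–8.
U+F93D → 3-byte form EF A4 BD at offsets 9–11.
Offset 11 falls in char 4's range; it's byte 3 of EF A4 BD = 0xBD.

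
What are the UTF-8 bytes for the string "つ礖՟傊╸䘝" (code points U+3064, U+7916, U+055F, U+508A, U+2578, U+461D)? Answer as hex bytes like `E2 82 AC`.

U+3064: 3-byte form → E3 81 A4.
U+7916: 3-byte form → E7 A4 96.
U+055F: 2-byte form → D5 9F.
U+508A: 3-byte form → E5 82 8A.
U+2578: 3-byte form → E2 95 B8.
U+461D: 3-byte form → E4 98 9D.
Concatenated (17 bytes): E3 81 A4 E7 A4 96 D5 9F E5 82 8A E2 95 B8 E4 98 9D.

E3 81 A4 E7 A4 96 D5 9F E5 82 8A E2 95 B8 E4 98 9D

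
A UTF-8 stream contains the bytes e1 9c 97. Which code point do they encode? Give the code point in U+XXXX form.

U+1717

Leading byte 0xE1 = 11100001 matches 1110xxxx → 3-byte sequence.
Byte 1: 0xE1 = 11100001, payload 0001 (4 bits).
Byte 2: 0x9C = 10011100 (10xxxxxx ✓), payload 011100.
Byte 3: 0x97 = 10010111 (10xxxxxx ✓), payload 010111.
Concatenate: 0001011100010111 = 0x1717 (16 bits → U+1717).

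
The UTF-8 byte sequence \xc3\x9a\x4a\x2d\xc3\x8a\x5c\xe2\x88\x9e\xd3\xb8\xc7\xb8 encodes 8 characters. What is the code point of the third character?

U+002D

Offset 0: leading byte 0xC3 = 11000011 → 2-byte char #1 = C3 9A.
Offset 2: leading byte 0x4A = 01001010 → 1-byte char #2 = 4A.
Offset 3: leading byte 0x2D = 00101101 → 1-byte char #3 = 2D.
Leading byte 0x2D = 00101101 matches 0xxxxxxx → 1-byte sequence.
Byte 1: 0x2D = 00101101, payload 0101101 (7 bits).
Concatenate: 0101101 = 0x2D (7 bits → U+002D).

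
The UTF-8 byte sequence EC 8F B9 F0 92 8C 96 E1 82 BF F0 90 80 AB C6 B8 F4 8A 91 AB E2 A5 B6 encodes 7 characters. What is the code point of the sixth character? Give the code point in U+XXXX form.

Offset 0: leading byte 0xEC = 11101100 → 3-byte char #1 = EC 8F B9.
Offset 3: leading byte 0xF0 = 11110000 → 4-byte char #2 = F0 92 8C 96.
Offset 7: leading byte 0xE1 = 11100001 → 3-byte char #3 = E1 82 BF.
Offset 10: leading byte 0xF0 = 11110000 → 4-byte char #4 = F0 90 80 AB.
Offset 14: leading byte 0xC6 = 11000110 → 2-byte char #5 = C6 B8.
Offset 16: leading byte 0xF4 = 11110100 → 4-byte char #6 = F4 8A 91 AB.
Leading byte 0xF4 = 11110100 matches 11110xxx → 4-byte sequence.
Byte 1: 0xF4 = 11110100, payload 100 (3 bits).
Byte 2: 0x8A = 10001010 (10xxxxxx ✓), payload 001010.
Byte 3: 0x91 = 10010001 (10xxxxxx ✓), payload 010001.
Byte 4: 0xAB = 10101011 (10xxxxxx ✓), payload 101011.
Concatenate: 100001010010001101011 = 0x10A46B (21 bits → U+10A46B).

U+10A46B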